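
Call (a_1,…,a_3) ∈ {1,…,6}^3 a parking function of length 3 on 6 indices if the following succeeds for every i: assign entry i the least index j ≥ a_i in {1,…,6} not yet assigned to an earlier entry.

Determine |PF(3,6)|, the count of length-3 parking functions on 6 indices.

|PF| = 4·7^2 = 4 · 49 = 196
E.g. (6,1,4) → sorted (1,4,6): b_i ≤ 3+i ∀i, a PF.

196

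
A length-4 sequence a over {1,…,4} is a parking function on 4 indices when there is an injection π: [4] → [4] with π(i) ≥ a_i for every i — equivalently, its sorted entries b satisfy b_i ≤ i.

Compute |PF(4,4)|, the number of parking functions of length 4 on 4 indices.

|PF| = (4+1−4)·(4+1)^{4−1} = 1×125 = 125 (Pollak)
One tuple (2,3,3,1) → sorted (1,2,3,3): b_i ≤ i ∀i, a PF.

125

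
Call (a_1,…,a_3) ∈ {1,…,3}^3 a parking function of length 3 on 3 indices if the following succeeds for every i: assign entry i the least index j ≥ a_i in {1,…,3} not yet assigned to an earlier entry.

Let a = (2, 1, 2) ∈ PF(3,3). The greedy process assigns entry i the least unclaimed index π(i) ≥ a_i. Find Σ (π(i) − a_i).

Σπ = 3·4/2 = 6 (π permutes [3]); Σa = 2+1+2 = 5; disp = 6−5 = 1.

1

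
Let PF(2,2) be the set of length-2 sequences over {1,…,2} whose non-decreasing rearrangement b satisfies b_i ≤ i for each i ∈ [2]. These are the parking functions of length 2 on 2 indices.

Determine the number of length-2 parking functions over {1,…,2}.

3

|PF| = (3−2)·3^(2−1) = 1×3 = 3 (Pollak)
One tuple (1,2) → sorted (1,2): b_i ≤ i ∀i, a PF.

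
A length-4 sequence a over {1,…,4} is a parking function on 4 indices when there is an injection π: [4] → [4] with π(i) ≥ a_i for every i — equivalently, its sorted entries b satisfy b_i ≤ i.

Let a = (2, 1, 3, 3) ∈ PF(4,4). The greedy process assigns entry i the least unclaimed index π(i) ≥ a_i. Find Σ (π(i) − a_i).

Σπ(i) = 1+…+4 = 10; Σa = 2+1+3+3 = 9; disp = 10−9 = 1.

1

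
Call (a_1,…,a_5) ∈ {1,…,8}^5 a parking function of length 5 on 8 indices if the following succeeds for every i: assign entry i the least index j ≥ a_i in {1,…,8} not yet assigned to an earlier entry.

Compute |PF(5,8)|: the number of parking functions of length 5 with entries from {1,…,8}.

|PF| = (8+1−5)·(8+1)^{5−1} = 4×6561 = 26244 [KW]
Check (4,6,5,1,7) → sorted (1,4,5,6,7): b_i ≤ 3+i ∀i, a PF.

26244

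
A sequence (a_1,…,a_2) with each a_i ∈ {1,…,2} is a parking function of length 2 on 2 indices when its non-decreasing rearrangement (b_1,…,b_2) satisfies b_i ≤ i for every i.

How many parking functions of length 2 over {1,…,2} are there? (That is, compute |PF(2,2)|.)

3

Count = (3−2)·3^(2−1) = 1×3 = 3 [KW]
One tuple (1,1) → sorted (1,1): b_i ≤ i ∀i, a PF.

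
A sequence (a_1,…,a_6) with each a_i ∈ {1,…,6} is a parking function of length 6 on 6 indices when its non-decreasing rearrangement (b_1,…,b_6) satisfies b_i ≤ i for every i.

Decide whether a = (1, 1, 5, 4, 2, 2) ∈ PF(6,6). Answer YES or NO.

YES

Rearranged: b = (1, 1, 2, 2, 4, 5).
  b_1=1 ≤ 1
  b_2=1 ≤ 2
  b_3=2 ≤ 3
  b_4=2 ≤ 4
  b_5=4 ≤ 5
  b_6=5 ≤ 6
All bounds hold ⇒ YES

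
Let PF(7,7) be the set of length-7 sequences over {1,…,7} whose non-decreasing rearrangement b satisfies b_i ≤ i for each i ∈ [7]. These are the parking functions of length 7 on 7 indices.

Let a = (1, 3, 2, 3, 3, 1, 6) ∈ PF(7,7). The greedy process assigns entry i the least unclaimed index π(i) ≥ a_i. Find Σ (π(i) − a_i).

Σπ(i) = 1+…+7 = 28; Σa = 1+3+2+3+3+1+6 = 19; disp = 28−19 = 9.

9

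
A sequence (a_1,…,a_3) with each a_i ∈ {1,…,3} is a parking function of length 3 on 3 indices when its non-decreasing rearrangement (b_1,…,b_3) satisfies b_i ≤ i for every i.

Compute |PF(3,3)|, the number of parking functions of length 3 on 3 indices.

|PF| = (3−3+1)·(3+1)^(3−1) = 1×16 = 16 (Pollak)
E.g. (3,2,1) → sorted (1,2,3): b_i ≤ i ∀i, a PF.

16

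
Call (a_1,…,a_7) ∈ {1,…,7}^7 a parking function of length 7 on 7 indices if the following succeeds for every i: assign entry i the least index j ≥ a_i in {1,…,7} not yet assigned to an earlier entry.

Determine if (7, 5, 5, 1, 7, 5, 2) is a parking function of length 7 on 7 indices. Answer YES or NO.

NO

Order a: b = (1, 2, 5, 5, 5, 7, 7).
  b_1=1 ≤ 1
  b_2=2 ≤ 2
  b_3=5 > 3
  fails at i=3 ⇒ NO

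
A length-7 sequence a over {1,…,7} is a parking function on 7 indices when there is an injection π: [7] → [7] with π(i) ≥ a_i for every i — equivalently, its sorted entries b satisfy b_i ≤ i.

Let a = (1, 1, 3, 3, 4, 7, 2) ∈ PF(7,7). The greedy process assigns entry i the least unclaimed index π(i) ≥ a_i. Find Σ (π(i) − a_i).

Σπ = 7·8/2 = 28 (π permutes [7]); Σa = 1+1+3+3+4+7+2 = 21; disp = 28−21 = 7.

7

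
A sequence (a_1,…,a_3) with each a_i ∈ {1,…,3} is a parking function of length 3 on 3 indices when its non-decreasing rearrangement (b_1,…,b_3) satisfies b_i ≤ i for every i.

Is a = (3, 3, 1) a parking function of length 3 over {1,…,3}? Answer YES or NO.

NO

Sorted: b = (1, 3, 3).
  b_1=1 ≤ 1
  b_2=3 > 2
  fails at i=2 ⇒ NO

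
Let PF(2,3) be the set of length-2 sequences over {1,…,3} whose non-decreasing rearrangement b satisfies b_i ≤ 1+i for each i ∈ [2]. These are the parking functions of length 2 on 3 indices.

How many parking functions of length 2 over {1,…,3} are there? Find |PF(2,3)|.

8

|PF| = (3+1−2)·(3+1)^{2−1} = 2×4 = 8
One tuple (1,1) → sorted (1,1): b_i ≤ 1+i ∀i, a PF.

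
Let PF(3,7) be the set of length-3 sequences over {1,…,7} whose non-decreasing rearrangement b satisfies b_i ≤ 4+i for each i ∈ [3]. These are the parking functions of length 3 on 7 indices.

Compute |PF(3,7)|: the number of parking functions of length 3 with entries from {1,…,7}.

Count = 5·8^2 = 5 · 64 = 320 [KW]
Example (5,7,2) → sorted (2,5,7): b_i ≤ 4+i ∀i, a PF.

320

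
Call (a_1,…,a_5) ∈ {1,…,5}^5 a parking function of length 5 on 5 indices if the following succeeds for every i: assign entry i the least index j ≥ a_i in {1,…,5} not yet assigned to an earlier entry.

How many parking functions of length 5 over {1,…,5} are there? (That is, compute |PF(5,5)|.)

Count = (5−5+1)·(5+1)^(5−1) = 1×1296 = 1296 [KW]
E.g. (3,2,1,1,5) → sorted (1,1,2,3,5): b_i ≤ i ∀i, a PF.

1296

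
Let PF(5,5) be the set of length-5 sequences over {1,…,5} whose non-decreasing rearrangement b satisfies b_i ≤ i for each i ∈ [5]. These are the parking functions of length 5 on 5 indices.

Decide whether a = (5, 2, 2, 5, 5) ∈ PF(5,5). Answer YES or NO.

NO

Sorted: b = (2, 2, 5, 5, 5).
  b_1=2 > 1
  fails at i=1 ⇒ NO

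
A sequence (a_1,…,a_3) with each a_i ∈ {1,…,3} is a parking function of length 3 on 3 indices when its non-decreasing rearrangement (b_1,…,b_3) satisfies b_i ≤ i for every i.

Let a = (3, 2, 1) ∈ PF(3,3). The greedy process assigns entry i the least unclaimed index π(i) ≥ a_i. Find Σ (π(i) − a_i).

Σπ = 3·4/2 = 6 (π permutes [3]); Σa = 3+2+1 = 6; disp = 6−6 = 0.

0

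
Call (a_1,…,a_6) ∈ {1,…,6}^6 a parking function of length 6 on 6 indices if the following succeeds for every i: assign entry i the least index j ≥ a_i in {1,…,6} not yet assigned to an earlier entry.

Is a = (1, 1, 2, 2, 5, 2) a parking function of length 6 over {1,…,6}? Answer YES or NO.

Rearranged: b = (1, 1, 2, 2, 2, 5).
  b_1=1 ≤ 1
  b_2=1 ≤ 2
  b_3=2 ≤ 3
  b_4=2 ≤ 4
  b_5=2 ≤ 5
  b_6=5 ≤ 6
All bounds hold ⇒ YES

YES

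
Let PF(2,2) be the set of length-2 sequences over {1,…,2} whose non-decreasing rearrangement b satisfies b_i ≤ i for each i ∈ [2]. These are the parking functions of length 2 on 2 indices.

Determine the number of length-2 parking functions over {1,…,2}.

Count = (3−2)·3^(2−1) = 1·3 = 3
Example (1,2) → sorted (1,2): b_i ≤ i ∀i, a PF.

3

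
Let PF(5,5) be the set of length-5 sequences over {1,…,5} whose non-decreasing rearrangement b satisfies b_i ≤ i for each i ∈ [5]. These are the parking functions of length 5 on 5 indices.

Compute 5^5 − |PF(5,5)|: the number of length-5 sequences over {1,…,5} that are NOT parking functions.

1829

|PF(5,5)| = (5+1−5)·(5+1)^{5−1} = 1×1296 = 1296 (Pollak)
Example (5,4,3,4,4) → sorted (3,4,4,4,5): b_1=3>1, not a PF.
Total 3125; non-PF = 3125−1296 = 1829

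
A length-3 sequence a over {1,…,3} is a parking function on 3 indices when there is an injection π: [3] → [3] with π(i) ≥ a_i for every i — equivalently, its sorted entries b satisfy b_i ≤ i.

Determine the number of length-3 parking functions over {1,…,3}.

Count = (4−3)·4^(3−1) = 1 · 16 = 16
One tuple (1,1,1) → sorted (1,1,1): b_i ≤ i ∀i, a PF.

16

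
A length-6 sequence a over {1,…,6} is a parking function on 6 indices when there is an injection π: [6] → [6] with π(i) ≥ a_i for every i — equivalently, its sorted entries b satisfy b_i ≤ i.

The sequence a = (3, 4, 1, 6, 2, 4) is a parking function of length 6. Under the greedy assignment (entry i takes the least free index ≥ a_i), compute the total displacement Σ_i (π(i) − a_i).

Σπ = 21 ({1..6} each once); Σa = 3+4+1+6+2+4 = 20; disp = 21−20 = 1.

1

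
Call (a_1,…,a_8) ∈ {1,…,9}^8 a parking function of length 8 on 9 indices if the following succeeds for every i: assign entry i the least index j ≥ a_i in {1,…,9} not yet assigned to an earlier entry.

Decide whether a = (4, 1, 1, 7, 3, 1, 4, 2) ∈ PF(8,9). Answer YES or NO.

YES

Rearranged: b = (1, 1, 1, 2, 3, 4, 4, 7).
  b_1=1 ≤ 2
  b_2=1 ≤ 3
  b_3=1 ≤ 4
  b_4=2 ≤ 5
  b_5=3 ≤ 6
  b_6=4 ≤ 7
  b_7=4 ≤ 8
  b_8=7 ≤ 9
All bounds hold ⇒ YES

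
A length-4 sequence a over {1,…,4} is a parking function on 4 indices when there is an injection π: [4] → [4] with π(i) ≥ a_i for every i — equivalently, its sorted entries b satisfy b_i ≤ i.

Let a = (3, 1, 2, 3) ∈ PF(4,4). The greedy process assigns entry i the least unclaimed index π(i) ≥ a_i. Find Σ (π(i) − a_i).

Σπ = 10 ({1..4} each once); Σa = 3+1+2+3 = 9; disp = 10−9 = 1.

1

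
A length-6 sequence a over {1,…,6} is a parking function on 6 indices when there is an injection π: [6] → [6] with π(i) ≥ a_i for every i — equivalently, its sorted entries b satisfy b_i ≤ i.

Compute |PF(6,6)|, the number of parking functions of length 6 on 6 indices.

16807

#PF = 1·7^5 = 1 · 16807 = 16807 (Pollak)
E.g. (2,1,3,3,6,1) → sorted (1,1,2,3,3,6): b_i ≤ i ∀i, a PF.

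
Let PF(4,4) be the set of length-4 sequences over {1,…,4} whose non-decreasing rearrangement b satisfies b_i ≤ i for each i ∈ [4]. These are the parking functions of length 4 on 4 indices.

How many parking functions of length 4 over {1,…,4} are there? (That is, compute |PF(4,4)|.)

Count = (4+1−4)·(4+1)^{4−1} = 1·125 = 125 (Pollak)
Example (3,1,2,1) → sorted (1,1,2,3): b_i ≤ i ∀i, a PF.

125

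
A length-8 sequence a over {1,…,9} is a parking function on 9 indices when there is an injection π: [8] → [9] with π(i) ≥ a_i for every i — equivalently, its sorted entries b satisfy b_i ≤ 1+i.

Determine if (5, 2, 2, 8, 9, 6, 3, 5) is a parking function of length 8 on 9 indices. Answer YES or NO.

YES

Sorted: b = (2, 2, 3, 5, 5, 6, 8, 9).
  b_1=2 ≤ 2
  b_2=2 ≤ 3
  b_3=3 ≤ 4
  b_4=5 ≤ 5
  b_5=5 ≤ 6
  b_6=6 ≤ 7
  b_7=8 ≤ 8
  b_8=9 ≤ 9
All bounds hold ⇒ YES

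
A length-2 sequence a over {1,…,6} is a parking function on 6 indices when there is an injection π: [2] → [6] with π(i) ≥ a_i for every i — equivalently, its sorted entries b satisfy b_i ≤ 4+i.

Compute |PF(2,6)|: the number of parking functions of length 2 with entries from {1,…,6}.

35

Count = (6+1−2)·(6+1)^{2−1} = 5×7 = 35 (Konheim–Weiss)
E.g. (5,1) → sorted (1,5): b_i ≤ 4+i ∀i, a PF.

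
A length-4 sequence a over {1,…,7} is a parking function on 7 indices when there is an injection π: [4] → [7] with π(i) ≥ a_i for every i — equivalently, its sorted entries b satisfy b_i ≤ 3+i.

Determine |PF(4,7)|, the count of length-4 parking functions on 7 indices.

|PF| = (7−4+1)·(7+1)^(4−1) = 4 · 512 = 2048 (Pollak)
E.g. (1,2,5,1) → sorted (1,1,2,5): b_i ≤ 3+i ∀i, a PF.

2048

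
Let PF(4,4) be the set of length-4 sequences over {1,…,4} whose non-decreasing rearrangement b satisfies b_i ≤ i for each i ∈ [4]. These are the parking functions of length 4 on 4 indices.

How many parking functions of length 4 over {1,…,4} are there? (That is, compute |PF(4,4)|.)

|PF| = (4−4+1)·(4+1)^(4−1) = 1·125 = 125 (Pollak)
One tuple (3,1,3,2) → sorted (1,2,3,3): b_i ≤ i ∀i, a PF.

125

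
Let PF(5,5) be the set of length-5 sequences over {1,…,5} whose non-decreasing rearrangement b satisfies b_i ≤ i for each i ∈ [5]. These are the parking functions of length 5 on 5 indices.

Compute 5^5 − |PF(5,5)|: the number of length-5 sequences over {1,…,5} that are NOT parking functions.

Count = (5+1−5)·(5+1)^{5−1} = 1·1296 = 1296 (Pollak)
E.g. (5,4,4,3,2) → sorted (2,3,4,4,5): b_1=2>1, not a PF.
Total 3125; non-PF = 3125−1296 = 1829

1829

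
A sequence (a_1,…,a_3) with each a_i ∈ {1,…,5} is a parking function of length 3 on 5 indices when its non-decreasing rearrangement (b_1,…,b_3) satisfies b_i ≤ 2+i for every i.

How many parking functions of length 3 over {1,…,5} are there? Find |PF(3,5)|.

Count = (5−3+1)·(5+1)^(3−1) = 3 · 36 = 108 (Konheim–Weiss)
E.g. (1,5,3) → sorted (1,3,5): b_i ≤ 2+i ∀i, a PF.

108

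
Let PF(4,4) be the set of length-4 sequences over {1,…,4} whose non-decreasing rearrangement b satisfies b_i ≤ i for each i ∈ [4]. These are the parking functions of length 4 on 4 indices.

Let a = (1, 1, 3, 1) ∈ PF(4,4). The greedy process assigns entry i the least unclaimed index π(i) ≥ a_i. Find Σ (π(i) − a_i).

Σπ = 4·5/2 = 10 (π permutes [4]); Σa = 1+1+3+1 = 6; disp = 10−6 = 4.

4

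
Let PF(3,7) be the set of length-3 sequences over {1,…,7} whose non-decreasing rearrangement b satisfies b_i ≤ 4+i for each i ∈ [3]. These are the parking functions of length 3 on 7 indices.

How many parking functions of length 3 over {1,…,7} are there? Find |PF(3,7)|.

320

|PF(3,7)| = (7+1−3)·(7+1)^{3−1} = 5·64 = 320
Check (7,5,6) → sorted (5,6,7): b_i ≤ 4+i ∀i, a PF.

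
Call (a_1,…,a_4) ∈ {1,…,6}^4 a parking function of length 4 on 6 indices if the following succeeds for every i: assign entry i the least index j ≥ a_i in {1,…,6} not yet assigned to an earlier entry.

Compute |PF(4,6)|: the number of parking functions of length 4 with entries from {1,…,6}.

1029

|PF(4,6)| = (6−4+1)·(6+1)^(4−1) = 3×343 = 1029 (Pollak)
E.g. (1,3,4,3) → sorted (1,3,3,4): b_i ≤ 2+i ∀i, a PF.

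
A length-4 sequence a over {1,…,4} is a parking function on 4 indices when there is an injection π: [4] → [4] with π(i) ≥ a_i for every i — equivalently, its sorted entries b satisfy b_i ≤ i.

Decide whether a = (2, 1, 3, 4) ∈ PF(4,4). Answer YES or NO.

Sorted: b = (1, 2, 3, 4).
  b_1=1 ≤ 1
  b_2=2 ≤ 2
  b_3=3 ≤ 3
  b_4=4 ≤ 4
All bounds hold ⇒ YES

YES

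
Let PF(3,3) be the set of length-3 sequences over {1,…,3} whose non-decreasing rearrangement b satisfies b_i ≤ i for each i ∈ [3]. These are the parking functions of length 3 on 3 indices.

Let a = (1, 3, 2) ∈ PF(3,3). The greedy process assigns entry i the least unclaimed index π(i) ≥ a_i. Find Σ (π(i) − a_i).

Σπ = 6 ({1..3} each once); Σa = 1+3+2 = 6; disp = 6−6 = 0.

0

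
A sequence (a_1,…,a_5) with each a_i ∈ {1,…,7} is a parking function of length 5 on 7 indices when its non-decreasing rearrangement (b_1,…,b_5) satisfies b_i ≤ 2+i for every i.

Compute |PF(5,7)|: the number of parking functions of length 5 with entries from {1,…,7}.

12288

|PF| = (7−5+1)·(7+1)^(5−1) = 3 · 4096 = 12288 [KW]
Example (2,6,5,4,6) → sorted (2,4,5,6,6): b_i ≤ 2+i ∀i, a PF.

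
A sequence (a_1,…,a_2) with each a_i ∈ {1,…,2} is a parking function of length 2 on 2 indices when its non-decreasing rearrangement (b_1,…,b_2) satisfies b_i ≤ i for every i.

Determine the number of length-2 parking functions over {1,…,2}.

3

Count = 1·3^1 = 1×3 = 3 [KW]
One tuple (1,1) → sorted (1,1): b_i ≤ i ∀i, a PF.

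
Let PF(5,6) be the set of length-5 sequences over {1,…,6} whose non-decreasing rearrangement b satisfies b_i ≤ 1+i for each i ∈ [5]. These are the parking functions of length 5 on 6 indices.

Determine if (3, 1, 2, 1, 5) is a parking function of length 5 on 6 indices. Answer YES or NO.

Sorted: b = (1, 1, 2, 3, 5).
  b_1=1 ≤ 2
  b_2=1 ≤ 3
  b_3=2 ≤ 4
  b_4=3 ≤ 5
  b_5=5 ≤ 6
All bounds hold ⇒ YES

YES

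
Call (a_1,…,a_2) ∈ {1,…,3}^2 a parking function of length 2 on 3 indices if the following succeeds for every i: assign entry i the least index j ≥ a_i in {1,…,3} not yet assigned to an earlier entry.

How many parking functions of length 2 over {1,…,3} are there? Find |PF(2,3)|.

#PF = 2·4^1 = 2×4 = 8 (Pollak)
Check (3,1) → sorted (1,3): b_i ≤ 1+i ∀i, a PF.

8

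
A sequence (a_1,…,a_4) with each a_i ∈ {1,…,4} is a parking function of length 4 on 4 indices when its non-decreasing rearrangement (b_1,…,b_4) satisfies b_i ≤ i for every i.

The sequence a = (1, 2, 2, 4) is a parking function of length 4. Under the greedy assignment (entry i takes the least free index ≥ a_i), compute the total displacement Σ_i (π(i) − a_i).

Σπ = 4·5/2 = 10 (π permutes [4]); Σa = 1+2+2+4 = 9; disp = 10−9 = 1.

1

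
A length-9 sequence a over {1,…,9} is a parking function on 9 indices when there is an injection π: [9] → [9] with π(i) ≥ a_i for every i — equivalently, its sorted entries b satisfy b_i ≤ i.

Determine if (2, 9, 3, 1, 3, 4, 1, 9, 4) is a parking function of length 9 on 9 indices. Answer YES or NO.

NO

Order a: b = (1, 1, 2, 3, 3, 4, 4, 9, 9).
  b_1=1 ≤ 1
  b_2=1 ≤ 2
  b_3=2 ≤ 3
  b_4=3 ≤ 4
  b_5=3 ≤ 5
  b_6=4 ≤ 6
  b_7=4 ≤ 7
  b_8=9 > 8
  fails at i=8 ⇒ NO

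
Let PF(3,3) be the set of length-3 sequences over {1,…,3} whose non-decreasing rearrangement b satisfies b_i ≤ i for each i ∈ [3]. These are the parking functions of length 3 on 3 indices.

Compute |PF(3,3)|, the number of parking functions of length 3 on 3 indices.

16

|PF(3,3)| = (3−3+1)·(3+1)^(3−1) = 1·16 = 16
Example (3,1,2) → sorted (1,2,3): b_i ≤ i ∀i, a PF.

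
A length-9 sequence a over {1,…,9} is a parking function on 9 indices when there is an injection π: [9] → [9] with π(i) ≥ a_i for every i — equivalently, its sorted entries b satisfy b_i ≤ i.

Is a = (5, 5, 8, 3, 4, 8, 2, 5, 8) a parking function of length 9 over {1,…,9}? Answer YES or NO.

Order a: b = (2, 3, 4, 5, 5, 5, 8, 8, 8).
  b_1=2 > 1
  fails at i=1 ⇒ NO

NO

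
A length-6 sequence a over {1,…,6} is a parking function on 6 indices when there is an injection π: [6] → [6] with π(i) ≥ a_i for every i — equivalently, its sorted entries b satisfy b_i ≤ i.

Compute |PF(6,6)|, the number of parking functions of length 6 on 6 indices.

16807

|PF(6,6)| = (6−6+1)·(6+1)^(6−1) = 1·16807 = 16807 [KW]
E.g. (1,4,1,2,1,3) → sorted (1,1,1,2,3,4): b_i ≤ i ∀i, a PF.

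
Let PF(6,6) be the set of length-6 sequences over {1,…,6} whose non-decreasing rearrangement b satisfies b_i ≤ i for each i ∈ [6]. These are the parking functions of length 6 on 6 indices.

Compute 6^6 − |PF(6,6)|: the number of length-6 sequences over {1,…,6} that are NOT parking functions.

29849

Count = 1·7^5 = 1 · 16807 = 16807 (Pollak)
Check (6,6,3,6,6,1) → sorted (1,3,6,6,6,6): b_2=3>2, not a PF.
6^6 − 16807 = 46656 − 16807 = 29849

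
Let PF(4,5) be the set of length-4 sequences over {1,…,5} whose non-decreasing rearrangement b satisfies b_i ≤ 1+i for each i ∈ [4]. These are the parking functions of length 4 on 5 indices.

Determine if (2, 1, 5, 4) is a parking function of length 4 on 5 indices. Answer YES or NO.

Sorted: b = (1, 2, 4, 5).
  b_1=1 ≤ 2
  b_2=2 ≤ 3
  b_3=4 ≤ 4
  b_4=5 ≤ 5
All bounds hold ⇒ YES

YES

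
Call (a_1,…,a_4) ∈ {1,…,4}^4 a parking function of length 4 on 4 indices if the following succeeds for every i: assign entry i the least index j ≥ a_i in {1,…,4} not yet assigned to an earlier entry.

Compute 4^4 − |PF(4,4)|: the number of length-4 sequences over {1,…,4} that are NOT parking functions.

Count = (4+1−4)·(4+1)^{4−1} = 1·125 = 125 [KW]
One tuple (4,4,3,2) → sorted (2,3,4,4): b_1=2>1, not a PF.
Total 256; non-PF = 256−125 = 131

131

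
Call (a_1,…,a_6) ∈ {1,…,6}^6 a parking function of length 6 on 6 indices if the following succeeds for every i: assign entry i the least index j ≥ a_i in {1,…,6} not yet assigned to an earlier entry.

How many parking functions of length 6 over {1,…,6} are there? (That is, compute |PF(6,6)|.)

|PF(6,6)| = 1·7^5 = 1 · 16807 = 16807
One tuple (1,1,2,1,6,3) → sorted (1,1,1,2,3,6): b_i ≤ i ∀i, a PF.

16807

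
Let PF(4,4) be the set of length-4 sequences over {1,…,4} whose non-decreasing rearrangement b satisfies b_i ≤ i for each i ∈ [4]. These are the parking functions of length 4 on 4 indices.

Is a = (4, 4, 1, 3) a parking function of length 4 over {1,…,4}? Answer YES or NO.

Sorted: b = (1, 3, 4, 4).
  b_1=1 ≤ 1
  b_2=3 > 2
  fails at i=2 ⇒ NO

NO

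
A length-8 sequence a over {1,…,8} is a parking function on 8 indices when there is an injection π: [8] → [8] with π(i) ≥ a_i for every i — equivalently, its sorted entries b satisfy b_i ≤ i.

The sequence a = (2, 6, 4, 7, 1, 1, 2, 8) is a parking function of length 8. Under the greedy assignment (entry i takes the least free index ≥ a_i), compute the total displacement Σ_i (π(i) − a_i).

Σπ = 8·9/2 = 36 (π permutes [8]); Σa = 2+6+4+7+1+1+2+8 = 31; disp = 36−31 = 5.

5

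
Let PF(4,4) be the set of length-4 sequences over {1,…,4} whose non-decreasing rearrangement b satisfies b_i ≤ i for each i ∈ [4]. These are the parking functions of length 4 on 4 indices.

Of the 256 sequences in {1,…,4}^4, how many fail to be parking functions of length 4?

131

|PF(4,4)| = 1·5^3 = 1 · 125 = 125
One tuple (3,3,1,4) → sorted (1,3,3,4): b_2=3>2, not a PF.
4^4 − 125 = 256 − 125 = 131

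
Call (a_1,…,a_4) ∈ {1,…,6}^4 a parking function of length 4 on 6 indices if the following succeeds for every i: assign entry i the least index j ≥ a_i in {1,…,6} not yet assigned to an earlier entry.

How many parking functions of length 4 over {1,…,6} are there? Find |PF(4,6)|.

|PF| = (6−4+1)·(6+1)^(4−1) = 3·343 = 1029 (Pollak)
Example (6,1,1,4) → sorted (1,1,4,6): b_i ≤ 2+i ∀i, a PF.

1029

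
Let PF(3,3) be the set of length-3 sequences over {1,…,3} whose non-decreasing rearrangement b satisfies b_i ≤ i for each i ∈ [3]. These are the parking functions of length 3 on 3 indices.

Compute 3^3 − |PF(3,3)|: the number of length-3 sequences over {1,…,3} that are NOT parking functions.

|PF(3,3)| = (3−3+1)·(3+1)^(3−1) = 1×16 = 16 (Konheim–Weiss)
One tuple (1,3,3) → sorted (1,3,3): b_2=3>2, not a PF.
So 27 − 16 = 11 fail.

11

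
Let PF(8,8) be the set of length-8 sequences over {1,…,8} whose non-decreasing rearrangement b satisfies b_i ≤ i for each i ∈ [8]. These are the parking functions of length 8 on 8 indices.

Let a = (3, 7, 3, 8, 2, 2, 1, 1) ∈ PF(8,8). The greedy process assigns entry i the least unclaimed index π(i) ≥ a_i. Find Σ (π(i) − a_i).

Σπ = 36 ({1..8} each once); Σa = 3+7+3+8+2+2+1+1 = 27; disp = 36−27 = 9.

9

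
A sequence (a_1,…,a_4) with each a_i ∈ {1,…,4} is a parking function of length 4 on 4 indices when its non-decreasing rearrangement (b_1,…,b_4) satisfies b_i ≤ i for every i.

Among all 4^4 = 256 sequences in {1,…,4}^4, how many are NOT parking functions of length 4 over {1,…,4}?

#PF = (5−4)·5^(4−1) = 1×125 = 125
Check (2,3,3,2) → sorted (2,2,3,3): b_1=2>1, not a PF.
4^4 − 125 = 256 − 125 = 131

131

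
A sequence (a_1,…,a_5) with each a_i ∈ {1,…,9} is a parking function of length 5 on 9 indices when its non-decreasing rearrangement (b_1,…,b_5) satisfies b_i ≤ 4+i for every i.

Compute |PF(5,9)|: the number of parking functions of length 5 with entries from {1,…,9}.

50000

#PF = (9+1−5)·(9+1)^{5−1} = 5·10000 = 50000 (Konheim–Weiss)
E.g. (6,1,9,8,3) → sorted (1,3,6,8,9): b_i ≤ 4+i ∀i, a PF.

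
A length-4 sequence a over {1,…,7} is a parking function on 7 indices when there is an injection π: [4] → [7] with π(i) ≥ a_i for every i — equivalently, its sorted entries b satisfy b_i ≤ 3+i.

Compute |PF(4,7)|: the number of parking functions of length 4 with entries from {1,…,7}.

#PF = (8−4)·8^(4−1) = 4 · 512 = 2048
Check (4,6,2,2) → sorted (2,2,4,6): b_i ≤ 3+i ∀i, a PF.

2048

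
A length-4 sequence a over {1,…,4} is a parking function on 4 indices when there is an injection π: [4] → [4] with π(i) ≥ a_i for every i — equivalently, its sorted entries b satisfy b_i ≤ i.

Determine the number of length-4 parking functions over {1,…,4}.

125

#PF = (5−4)·5^(4−1) = 1×125 = 125
Check (2,2,1,1) → sorted (1,1,2,2): b_i ≤ i ∀i, a PF.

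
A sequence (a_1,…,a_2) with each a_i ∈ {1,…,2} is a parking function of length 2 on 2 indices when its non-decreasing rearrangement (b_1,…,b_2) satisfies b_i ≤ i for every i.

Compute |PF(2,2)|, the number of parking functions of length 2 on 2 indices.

Count = (3−2)·3^(2−1) = 1 · 3 = 3 [KW]
Example (1,2) → sorted (1,2): b_i ≤ i ∀i, a PF.

3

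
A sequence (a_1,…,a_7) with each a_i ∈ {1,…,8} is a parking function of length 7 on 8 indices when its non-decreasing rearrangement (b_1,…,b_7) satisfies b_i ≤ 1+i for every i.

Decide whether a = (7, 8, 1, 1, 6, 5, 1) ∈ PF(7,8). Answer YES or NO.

YES

Rearranged: b = (1, 1, 1, 5, 6, 7, 8).
  b_1=1 ≤ 2
  b_2=1 ≤ 3
  b_3=1 ≤ 4
  b_4=5 ≤ 5
  b_5=6 ≤ 6
  b_6=7 ≤ 7
  b_7=8 ≤ 8
All bounds hold ⇒ YES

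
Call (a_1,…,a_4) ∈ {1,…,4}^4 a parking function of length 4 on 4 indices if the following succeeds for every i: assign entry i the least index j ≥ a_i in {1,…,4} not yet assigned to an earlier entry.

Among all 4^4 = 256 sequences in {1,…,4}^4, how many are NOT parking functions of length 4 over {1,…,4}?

131

Count = (4−4+1)·(4+1)^(4−1) = 1 · 125 = 125 (Konheim–Weiss)
Example (3,2,3,3) → sorted (2,3,3,3): b_1=2>1, not a PF.
Total 256; non-PF = 256−125 = 131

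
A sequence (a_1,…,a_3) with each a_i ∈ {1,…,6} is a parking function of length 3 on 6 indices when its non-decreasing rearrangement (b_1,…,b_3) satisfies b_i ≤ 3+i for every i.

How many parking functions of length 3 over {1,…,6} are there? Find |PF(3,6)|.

Count = 4·7^2 = 4×49 = 196 (Pollak)
Example (1,2,6) → sorted (1,2,6): b_i ≤ 3+i ∀i, a PF.

196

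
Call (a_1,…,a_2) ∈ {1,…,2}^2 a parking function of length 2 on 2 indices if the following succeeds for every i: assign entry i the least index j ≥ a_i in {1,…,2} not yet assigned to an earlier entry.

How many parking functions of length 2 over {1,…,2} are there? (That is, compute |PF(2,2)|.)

3

Count = (3−2)·3^(2−1) = 1 · 3 = 3 (Pollak)
Check (1,2) → sorted (1,2): b_i ≤ i ∀i, a PF.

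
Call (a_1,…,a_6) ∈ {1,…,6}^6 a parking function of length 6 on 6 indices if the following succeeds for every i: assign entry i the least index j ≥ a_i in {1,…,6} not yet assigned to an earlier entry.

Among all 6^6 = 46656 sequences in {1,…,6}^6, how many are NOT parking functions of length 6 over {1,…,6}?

|PF| = (6+1−6)·(6+1)^{6−1} = 1 · 16807 = 16807 (Pollak)
Example (2,6,6,5,5,4) → sorted (2,4,5,5,6,6): b_1=2>1, not a PF.
So 46656 − 16807 = 29849 fail.

29849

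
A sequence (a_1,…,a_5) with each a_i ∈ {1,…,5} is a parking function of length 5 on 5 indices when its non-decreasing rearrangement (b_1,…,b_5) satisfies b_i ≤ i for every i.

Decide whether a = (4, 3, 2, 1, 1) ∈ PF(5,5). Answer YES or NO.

YES

Order a: b = (1, 1, 2, 3, 4).
  b_1=1 ≤ 1
  b_2=1 ≤ 2
  b_3=2 ≤ 3
  b_4=3 ≤ 4
  b_5=4 ≤ 5
All bounds hold ⇒ YES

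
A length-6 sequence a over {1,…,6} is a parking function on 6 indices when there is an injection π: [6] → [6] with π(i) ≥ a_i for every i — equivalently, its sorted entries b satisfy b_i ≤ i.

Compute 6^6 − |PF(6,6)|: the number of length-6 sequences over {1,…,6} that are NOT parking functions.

29849

|PF| = (7−6)·7^(6−1) = 1×16807 = 16807 (Pollak)
One tuple (2,6,2,5,5,5) → sorted (2,2,5,5,5,6): b_1=2>1, not a PF.
6^6 − 16807 = 46656 − 16807 = 29849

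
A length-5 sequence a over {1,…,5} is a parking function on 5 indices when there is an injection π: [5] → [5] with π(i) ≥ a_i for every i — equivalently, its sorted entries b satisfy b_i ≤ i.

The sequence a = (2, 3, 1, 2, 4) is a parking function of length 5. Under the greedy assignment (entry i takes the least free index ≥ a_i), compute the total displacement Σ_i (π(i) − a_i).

Σπ(i) = 1+…+5 = 15; Σa = 2+3+1+2+4 = 12; disp = 15−12 = 3.

3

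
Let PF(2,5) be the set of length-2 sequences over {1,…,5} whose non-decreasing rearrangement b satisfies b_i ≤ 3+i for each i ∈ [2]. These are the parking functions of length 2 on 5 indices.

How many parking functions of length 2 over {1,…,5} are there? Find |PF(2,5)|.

#PF = (6−2)·6^(2−1) = 4·6 = 24 [KW]
Check (4,2) → sorted (2,4): b_i ≤ 3+i ∀i, a PF.

24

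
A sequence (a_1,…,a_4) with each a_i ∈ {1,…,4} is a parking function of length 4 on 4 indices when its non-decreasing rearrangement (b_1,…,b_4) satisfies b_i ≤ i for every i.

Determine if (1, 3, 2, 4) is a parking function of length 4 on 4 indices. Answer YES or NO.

Order a: b = (1, 2, 3, 4).
  b_1=1 ≤ 1
  b_2=2 ≤ 2
  b_3=3 ≤ 3
  b_4=4 ≤ 4
All bounds hold ⇒ YES

YES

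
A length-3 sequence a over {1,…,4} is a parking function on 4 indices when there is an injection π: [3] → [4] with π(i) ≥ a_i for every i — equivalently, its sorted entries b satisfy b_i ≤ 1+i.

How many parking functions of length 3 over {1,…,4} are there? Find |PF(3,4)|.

50

Count = (4−3+1)·(4+1)^(3−1) = 2 · 25 = 50 (Pollak)
One tuple (3,2,1) → sorted (1,2,3): b_i ≤ 1+i ∀i, a PF.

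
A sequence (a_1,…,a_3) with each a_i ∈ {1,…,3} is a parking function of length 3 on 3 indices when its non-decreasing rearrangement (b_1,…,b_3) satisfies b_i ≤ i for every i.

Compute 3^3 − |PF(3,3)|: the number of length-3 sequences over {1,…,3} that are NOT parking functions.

Count = (4−3)·4^(3−1) = 1·16 = 16
Check (2,3,3) → sorted (2,3,3): b_1=2>1, not a PF.
Total 27; non-PF = 27−16 = 11

11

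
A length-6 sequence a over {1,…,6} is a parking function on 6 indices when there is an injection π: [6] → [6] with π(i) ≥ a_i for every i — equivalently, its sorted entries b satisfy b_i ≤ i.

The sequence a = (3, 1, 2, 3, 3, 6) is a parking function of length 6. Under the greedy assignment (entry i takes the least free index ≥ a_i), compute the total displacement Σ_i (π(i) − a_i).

Σπ = 21 ({1..6} each once); Σa = 3+1+2+3+3+6 = 18; disp = 21−18 = 3.

3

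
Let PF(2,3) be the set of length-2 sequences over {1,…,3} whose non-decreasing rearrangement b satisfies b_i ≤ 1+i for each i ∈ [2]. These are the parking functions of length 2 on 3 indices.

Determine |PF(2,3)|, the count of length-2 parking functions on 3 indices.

8

|PF(2,3)| = (3−2+1)·(3+1)^(2−1) = 2·4 = 8
Example (2,1) → sorted (1,2): b_i ≤ 1+i ∀i, a PF.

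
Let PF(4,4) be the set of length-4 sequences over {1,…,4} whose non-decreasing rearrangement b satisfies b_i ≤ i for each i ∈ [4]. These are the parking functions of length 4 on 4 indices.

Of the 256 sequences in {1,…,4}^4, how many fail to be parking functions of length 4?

|PF| = (4−4+1)·(4+1)^(4−1) = 1·125 = 125 [KW]
One tuple (4,4,2,4) → sorted (2,4,4,4): b_1=2>1, not a PF.
Total 256; non-PF = 256−125 = 131

131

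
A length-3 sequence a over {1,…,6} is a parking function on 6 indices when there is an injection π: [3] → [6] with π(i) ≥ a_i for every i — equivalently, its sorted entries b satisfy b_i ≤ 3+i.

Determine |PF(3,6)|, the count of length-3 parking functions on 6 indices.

196

Count = (6+1−3)·(6+1)^{3−1} = 4 · 49 = 196 [KW]
E.g. (6,2,3) → sorted (2,3,6): b_i ≤ 3+i ∀i, a PF.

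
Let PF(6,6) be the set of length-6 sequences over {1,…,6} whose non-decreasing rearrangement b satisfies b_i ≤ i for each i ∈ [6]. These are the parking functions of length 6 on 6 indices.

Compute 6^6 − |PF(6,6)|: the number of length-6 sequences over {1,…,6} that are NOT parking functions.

29849

Count = (6+1−6)·(6+1)^{6−1} = 1×16807 = 16807 (Pollak)
One tuple (4,4,6,4,4,1) → sorted (1,4,4,4,4,6): b_2=4>2, not a PF.
So 46656 − 16807 = 29849 fail.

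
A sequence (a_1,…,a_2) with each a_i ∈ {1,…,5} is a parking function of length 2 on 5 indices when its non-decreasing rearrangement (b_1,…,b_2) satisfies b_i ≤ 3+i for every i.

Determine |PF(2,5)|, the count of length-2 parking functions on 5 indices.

|PF(2,5)| = (5−2+1)·(5+1)^(2−1) = 4·6 = 24 (Konheim–Weiss)
Check (5,4) → sorted (4,5): b_i ≤ 3+i ∀i, a PF.

24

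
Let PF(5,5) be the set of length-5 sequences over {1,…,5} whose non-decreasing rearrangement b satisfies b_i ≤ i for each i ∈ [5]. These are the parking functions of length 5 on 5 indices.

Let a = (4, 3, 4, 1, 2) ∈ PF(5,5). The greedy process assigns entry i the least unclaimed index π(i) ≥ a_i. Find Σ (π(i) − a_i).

1

Σπ(i) = 1+…+5 = 15; Σa = 4+3+4+1+2 = 14; disp = 15−14 = 1.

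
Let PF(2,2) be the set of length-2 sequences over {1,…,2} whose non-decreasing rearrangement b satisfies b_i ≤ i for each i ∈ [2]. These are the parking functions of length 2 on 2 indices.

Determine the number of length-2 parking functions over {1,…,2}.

3

|PF(2,2)| = (2−2+1)·(2+1)^(2−1) = 1 · 3 = 3 (Konheim–Weiss)
Example (2,1) → sorted (1,2): b_i ≤ i ∀i, a PF.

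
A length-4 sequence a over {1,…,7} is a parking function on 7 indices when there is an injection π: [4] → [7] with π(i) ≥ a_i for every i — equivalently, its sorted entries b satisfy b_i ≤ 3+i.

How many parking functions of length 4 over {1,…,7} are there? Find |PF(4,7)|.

2048

Count = (7−4+1)·(7+1)^(4−1) = 4 · 512 = 2048
Example (4,2,1,7) → sorted (1,2,4,7): b_i ≤ 3+i ∀i, a PF.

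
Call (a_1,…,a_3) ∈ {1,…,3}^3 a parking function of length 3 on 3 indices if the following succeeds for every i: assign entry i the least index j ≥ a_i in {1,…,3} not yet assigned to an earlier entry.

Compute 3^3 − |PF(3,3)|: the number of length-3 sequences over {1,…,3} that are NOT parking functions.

11

#PF = (4−3)·4^(3−1) = 1 · 16 = 16 [KW]
Check (3,2,3) → sorted (2,3,3): b_1=2>1, not a PF.
Total 27; non-PF = 27−16 = 11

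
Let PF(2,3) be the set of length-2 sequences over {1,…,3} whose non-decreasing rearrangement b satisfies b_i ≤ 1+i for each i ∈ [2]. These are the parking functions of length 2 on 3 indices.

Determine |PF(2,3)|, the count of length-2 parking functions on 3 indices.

8

#PF = (4−2)·4^(2−1) = 2×4 = 8 (Konheim–Weiss)
E.g. (1,3) → sorted (1,3): b_i ≤ 1+i ∀i, a PF.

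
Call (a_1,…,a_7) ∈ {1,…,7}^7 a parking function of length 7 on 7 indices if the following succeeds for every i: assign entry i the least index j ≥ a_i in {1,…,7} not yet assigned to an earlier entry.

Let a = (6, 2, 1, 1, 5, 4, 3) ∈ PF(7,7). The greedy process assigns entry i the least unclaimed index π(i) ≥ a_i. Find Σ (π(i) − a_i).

Σπ = 7·8/2 = 28 (π permutes [7]); Σa = 6+2+1+1+5+4+3 = 22; disp = 28−22 = 6.

6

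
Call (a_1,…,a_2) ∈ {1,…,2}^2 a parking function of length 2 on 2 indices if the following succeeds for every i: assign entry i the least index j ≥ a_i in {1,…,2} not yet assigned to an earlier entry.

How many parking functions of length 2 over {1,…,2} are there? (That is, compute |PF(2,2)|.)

Count = 1·3^1 = 1 · 3 = 3 [KW]
One tuple (1,1) → sorted (1,1): b_i ≤ i ∀i, a PF.

3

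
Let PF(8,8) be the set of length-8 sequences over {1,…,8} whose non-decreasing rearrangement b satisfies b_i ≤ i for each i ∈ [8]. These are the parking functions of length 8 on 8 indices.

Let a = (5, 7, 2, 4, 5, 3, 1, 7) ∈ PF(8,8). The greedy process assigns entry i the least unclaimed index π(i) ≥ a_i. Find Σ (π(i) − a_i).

Σπ = 8·9/2 = 36 (π permutes [8]); Σa = 5+7+2+4+5+3+1+7 = 34; disp = 36−34 = 2.

2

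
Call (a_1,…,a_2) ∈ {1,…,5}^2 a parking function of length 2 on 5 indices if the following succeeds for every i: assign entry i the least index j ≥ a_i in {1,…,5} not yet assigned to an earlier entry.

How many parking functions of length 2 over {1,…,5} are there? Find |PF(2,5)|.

#PF = 4·6^1 = 4 · 6 = 24 (Konheim–Weiss)
One tuple (1,2) → sorted (1,2): b_i ≤ 3+i ∀i, a PF.

24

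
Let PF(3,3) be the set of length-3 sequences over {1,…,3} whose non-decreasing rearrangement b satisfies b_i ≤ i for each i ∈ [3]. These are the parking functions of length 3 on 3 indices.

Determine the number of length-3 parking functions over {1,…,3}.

|PF| = (3−3+1)·(3+1)^(3−1) = 1·16 = 16 (Konheim–Weiss)
Example (1,1,3) → sorted (1,1,3): b_i ≤ i ∀i, a PF.

16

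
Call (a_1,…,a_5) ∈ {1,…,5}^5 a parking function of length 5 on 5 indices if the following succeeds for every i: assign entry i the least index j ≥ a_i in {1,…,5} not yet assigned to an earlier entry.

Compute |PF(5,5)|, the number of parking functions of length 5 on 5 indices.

1296

|PF(5,5)| = 1·6^4 = 1×1296 = 1296 (Konheim–Weiss)
Check (4,2,3,1,1) → sorted (1,1,2,3,4): b_i ≤ i ∀i, a PF.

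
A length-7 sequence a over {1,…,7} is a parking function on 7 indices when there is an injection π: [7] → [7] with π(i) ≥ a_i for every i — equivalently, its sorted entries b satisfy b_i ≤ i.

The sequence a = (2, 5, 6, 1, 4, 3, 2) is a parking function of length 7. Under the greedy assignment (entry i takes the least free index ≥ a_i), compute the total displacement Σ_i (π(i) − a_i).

Σπ = 7·8/2 = 28 (π permutes [7]); Σa = 2+5+6+1+4+3+2 = 23; disp = 28−23 = 5.

5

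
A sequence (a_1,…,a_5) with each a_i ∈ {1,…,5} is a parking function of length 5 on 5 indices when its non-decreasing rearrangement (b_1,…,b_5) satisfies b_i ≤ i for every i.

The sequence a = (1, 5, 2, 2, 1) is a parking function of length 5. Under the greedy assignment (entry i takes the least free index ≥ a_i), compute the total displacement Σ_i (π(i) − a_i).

4

Σπ = 5·6/2 = 15 (π permutes [5]); Σa = 1+5+2+2+1 = 11; disp = 15−11 = 4.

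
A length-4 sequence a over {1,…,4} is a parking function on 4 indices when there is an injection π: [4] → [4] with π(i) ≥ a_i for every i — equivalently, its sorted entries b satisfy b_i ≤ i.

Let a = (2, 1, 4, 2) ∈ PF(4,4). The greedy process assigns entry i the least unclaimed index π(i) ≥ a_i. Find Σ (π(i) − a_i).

1

Σπ = 4·5/2 = 10 (π permutes [4]); Σa = 2+1+4+2 = 9; disp = 10−9 = 1.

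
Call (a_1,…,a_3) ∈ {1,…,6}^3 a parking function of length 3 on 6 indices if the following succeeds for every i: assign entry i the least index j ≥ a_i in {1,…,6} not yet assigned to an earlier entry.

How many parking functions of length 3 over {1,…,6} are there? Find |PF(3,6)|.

|PF(3,6)| = 4·7^2 = 4×49 = 196 (Pollak)
Check (1,2,2) → sorted (1,2,2): b_i ≤ 3+i ∀i, a PF.

196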